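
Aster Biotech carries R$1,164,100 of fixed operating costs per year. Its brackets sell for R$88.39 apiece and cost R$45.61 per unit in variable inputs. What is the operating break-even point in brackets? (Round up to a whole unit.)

27,212 brackets

Each unit contributes R$88.39 − R$45.61 = R$42.78.
Break-even Q = R$1,164,100 / R$42.78 = 27,211.31 → 27,212 brackets.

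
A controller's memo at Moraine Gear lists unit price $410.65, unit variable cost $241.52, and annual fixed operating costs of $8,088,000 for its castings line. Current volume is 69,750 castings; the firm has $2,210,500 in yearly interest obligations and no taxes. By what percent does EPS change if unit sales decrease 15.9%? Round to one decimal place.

At 69,750 units, contribution = 69,750 × $169.13 = $11,796,817.50.
EBIT = $11,796,817.50 − $8,088,000 = $3,708,817.50.
Interest = $2,210,500.00, so EBIT − I = $1,498,317.50.
DCL = total CM / (EBIT − I) = $11,796,817.50 / $1,498,317.50 = 7.8734.
EPS therefore changes by 7.8734 × (-15.9%) = -125.2%.

-125.2%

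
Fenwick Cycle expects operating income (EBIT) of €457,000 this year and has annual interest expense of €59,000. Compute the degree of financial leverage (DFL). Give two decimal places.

Annual interest charges come to €59,000.00.
Degree of financial leverage = EBIT / (EBIT − interest) = €457,000 / €398,000.00 = 1.1482.

1.15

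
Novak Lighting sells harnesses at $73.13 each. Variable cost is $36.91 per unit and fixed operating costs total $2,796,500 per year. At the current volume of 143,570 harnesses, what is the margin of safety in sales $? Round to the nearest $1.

$4,853,000

Unit CM = price − variable cost = $73.13 − $36.91 = $36.22. Break-even units = $2,796,500 ÷ $36.22 = 77,208.72; break-even revenue = 77,208.72 × $73.13 = $5,646,274.02.
Actual sales revenue = 143,570 × $73.13 = $10,499,274.10.
Margin of safety = $10,499,274.10 − $5,646,274.02 = $4,853,000.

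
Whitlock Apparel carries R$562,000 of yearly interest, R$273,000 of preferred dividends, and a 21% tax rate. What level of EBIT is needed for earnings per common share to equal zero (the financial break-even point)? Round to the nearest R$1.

R$907,570

Grossing the preferred dividend up to pre-tax terms: R$273,000 / (1 − 0.21) = R$345,569.62.
EPS = 0 when EBIT covers interest plus the pre-tax preferred burden: R$562,000 + R$345,569.62 = R$907,569.62.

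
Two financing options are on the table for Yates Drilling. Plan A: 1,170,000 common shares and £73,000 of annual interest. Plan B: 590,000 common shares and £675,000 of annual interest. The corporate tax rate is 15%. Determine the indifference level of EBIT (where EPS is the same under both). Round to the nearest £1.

£1,287,379

At indifference, (EBIT − 73,000)(1 − t)/1,170,000 = (EBIT − 675,000)(1 − t)/590,000.
Cancelling (1 − t) and cross-multiplying: 590,000·(EBIT − 73,000) = 1,170,000·(EBIT − 675,000).
Solving, EBIT = (675,000·1,170,000 − 73,000·590,000) / (1,170,000 − 590,000) = 746,680,000,000 / 580,000 = 1,287,379.31.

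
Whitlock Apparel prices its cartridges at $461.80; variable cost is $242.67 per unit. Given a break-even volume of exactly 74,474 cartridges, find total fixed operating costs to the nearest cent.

$16,319,487.62

Contribution margin per unit = $461.80 − $242.67 = $219.13.
Since BE = FC / CM, FC = 74,474 × $219.13 = $16,319,487.62.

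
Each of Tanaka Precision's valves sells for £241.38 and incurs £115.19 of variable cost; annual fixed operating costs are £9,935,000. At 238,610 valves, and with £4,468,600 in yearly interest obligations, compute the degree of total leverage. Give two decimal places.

Contribution at this volume is 238,610 × £126.19 = £30,110,195.90.
Subtracting fixed costs: EBIT = £30,110,195.90 − £9,935,000 = £20,175,195.90. Interest = £4,468,600.00.
DOL = £30,110,195.90 ÷ £20,175,195.90 = 1.4924; DFL = £20,175,195.90 ÷ £15,706,595.90 = 1.2845.
DCL = DOL × DFL = 1.4924 × 1.2845 = 1.9170.

1.92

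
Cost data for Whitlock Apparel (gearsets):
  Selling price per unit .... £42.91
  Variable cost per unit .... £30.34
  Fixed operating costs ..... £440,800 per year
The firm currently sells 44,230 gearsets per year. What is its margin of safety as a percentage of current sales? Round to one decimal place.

20.7%

Contribution margin per unit = £42.91 − £30.34 = £12.57. Break-even units = £440,800 ÷ £12.57 = 35,067.62; break-even revenue = 35,067.62 × £42.91 = £1,504,751.63.
Current sales = 44,230 × £42.91 = £1,897,909.30.
Margin of safety = (£1,897,909.30 − £1,504,751.63) ÷ £1,897,909.30 = 20.7%.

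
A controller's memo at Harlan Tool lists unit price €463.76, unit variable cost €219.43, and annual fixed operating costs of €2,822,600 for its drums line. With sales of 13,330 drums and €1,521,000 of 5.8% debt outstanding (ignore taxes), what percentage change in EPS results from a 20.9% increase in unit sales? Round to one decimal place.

Contribution at this volume is 13,330 × €244.33 = €3,256,918.90.
EBIT = €3,256,918.90 − €2,822,600 = €434,318.90.
Interest = €88,218.00, so EBIT − I = €346,100.90.
DCL = total CM / (EBIT − I) = €3,256,918.90 / €346,100.90 = 9.4103.
%ΔEPS = DCL × %ΔSales = 9.4103 × +20.9% = +196.7%.

+196.7%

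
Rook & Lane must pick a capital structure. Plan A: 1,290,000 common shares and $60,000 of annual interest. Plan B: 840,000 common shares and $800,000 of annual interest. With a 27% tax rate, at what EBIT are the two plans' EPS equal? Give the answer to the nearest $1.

Set EPS_A = EPS_B: (EBIT − $60,000)(1 − 0.27) ÷ 1,290,000 = (EBIT − $800,000)(1 − 0.27) ÷ 840,000.
Cancelling (1 − t) and cross-multiplying: 840,000·(EBIT − 60,000) = 1,290,000·(EBIT − 800,000).
EBIT × (1,290,000 − 840,000) = 800,000 × 1,290,000 − 60,000 × 840,000 = 981,600,000,000, so EBIT = 981,600,000,000 ÷ 450,000 = 2,181,333.33.

$2,181,333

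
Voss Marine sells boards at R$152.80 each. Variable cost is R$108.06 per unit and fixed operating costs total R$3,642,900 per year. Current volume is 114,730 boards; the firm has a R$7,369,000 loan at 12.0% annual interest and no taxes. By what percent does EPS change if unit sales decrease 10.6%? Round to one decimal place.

-89.8%

At 114,730 units, contribution = 114,730 × R$44.74 = R$5,133,020.20.
Subtracting fixed costs: EBIT = R$5,133,020.20 − R$3,642,900 = R$1,490,120.20.
After interest of R$884,280.00, pre-tax earnings = R$605,840.20.
Degree of combined leverage = contribution ÷ (EBIT − I) = R$5,133,020.20 ÷ R$605,840.20 = 8.4726.
%ΔEPS = DCL × %ΔSales = 8.4726 × -10.6% = -89.8%.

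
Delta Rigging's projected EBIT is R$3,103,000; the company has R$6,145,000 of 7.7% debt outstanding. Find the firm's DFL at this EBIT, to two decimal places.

1.18

Annual interest charges come to R$473,165.00.
DFL = EBIT ÷ (EBIT − I) = R$3,103,000 ÷ (R$3,103,000 − R$473,165.00) = R$3,103,000 ÷ R$2,629,835.00 = 1.1799.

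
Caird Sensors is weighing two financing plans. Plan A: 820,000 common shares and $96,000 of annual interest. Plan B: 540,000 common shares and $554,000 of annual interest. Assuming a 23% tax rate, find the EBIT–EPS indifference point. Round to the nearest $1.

$1,437,286

Set EPS_A = EPS_B: (EBIT − $96,000)(1 − 0.23) ÷ 820,000 = (EBIT − $554,000)(1 − 0.23) ÷ 540,000.
Cancelling (1 − t) and cross-multiplying: 540,000·(EBIT − 96,000) = 820,000·(EBIT − 554,000).
EBIT × (820,000 − 540,000) = 554,000 × 820,000 − 96,000 × 540,000 = 402,440,000,000, so EBIT = 402,440,000,000 ÷ 280,000 = 1,437,285.71.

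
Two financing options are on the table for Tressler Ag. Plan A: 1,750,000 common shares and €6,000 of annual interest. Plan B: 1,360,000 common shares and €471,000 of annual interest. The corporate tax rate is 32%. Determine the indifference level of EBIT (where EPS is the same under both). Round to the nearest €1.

€2,092,538

Set EPS_A = EPS_B: (EBIT − €6,000)(1 − 0.32) ÷ 1,750,000 = (EBIT − €471,000)(1 − 0.32) ÷ 1,360,000.
Cancelling (1 − t) and cross-multiplying: 1,360,000·(EBIT − 6,000) = 1,750,000·(EBIT − 471,000).
Solving, EBIT = (471,000·1,750,000 − 6,000·1,360,000) / (1,750,000 − 1,360,000) = 816,090,000,000 / 390,000 = 2,092,538.46.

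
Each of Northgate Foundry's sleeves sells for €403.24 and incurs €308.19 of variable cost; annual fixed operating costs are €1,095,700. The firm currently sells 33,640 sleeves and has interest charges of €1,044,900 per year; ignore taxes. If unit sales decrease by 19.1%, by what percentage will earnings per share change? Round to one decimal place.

At 33,640 units, contribution = 33,640 × €95.05 = €3,197,482.00.
EBIT = €3,197,482.00 − €1,095,700 = €2,101,782.00.
After interest of €1,044,900.00, pre-tax earnings = €1,056,882.00.
Degree of combined leverage = contribution ÷ (EBIT − I) = €3,197,482.00 ÷ €1,056,882.00 = 3.0254.
%ΔEPS = DCL × %ΔSales = 3.0254 × -19.1% = -57.8%.

-57.8%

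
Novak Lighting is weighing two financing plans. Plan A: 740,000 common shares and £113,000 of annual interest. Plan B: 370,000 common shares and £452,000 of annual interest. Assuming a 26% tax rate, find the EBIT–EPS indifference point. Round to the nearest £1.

At indifference, (EBIT − 113,000)(1 − t)/740,000 = (EBIT − 452,000)(1 − t)/370,000.
Cancelling (1 − t) and cross-multiplying: 370,000·(EBIT − 113,000) = 740,000·(EBIT − 452,000).
EBIT × (740,000 − 370,000) = 452,000 × 740,000 − 113,000 × 370,000 = 292,670,000,000, so EBIT = 292,670,000,000 ÷ 370,000 = 791,000.00.

£791,000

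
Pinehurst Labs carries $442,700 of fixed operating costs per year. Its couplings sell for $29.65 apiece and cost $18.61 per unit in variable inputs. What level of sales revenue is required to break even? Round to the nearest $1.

Contribution margin per unit = $29.65 − $18.61 = $11.04, a CM ratio of $11.04 ÷ $29.65 = 0.3723.
Break-even sales = FC ÷ CM ratio = $442,700 × $29.65 / $11.04 = $1,188,954.

$1,188,954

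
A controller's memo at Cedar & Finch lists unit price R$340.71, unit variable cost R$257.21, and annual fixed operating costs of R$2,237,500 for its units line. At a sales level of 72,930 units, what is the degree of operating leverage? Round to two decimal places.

At 72,930 units, contribution = 72,930 × R$83.50 = R$6,089,655.00.
Operating income = contribution − fixed costs = R$6,089,655.00 − R$2,237,500 = R$3,852,155.00.
So DOL = total CM / EBIT = R$6,089,655.00 / R$3,852,155.00 = 1.5808.

1.58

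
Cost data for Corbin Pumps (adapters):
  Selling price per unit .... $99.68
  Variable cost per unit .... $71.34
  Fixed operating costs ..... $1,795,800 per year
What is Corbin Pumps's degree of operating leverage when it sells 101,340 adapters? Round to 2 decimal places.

2.67

Contribution at this volume is 101,340 × $28.34 = $2,871,975.60.
EBIT = $2,871,975.60 − $1,795,800 = $1,076,175.60.
Degree of operating leverage = $2,871,975.60 / $1,076,175.60 = 2.6687.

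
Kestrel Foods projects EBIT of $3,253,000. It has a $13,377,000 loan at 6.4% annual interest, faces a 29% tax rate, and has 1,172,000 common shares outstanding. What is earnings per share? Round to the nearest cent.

Interest = $856,128.00, so EBT = $3,253,000 − $856,128.00 = $2,396,872.00.
Net income = $2,396,872.00 × (1 − 0.29) = $1,701,779.12.
EPS = $1,701,779.12 ÷ 1,172,000 = $1.45.

$1.45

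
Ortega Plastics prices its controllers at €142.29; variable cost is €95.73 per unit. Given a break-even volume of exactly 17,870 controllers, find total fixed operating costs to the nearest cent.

€832,027.20

Each unit contributes €142.29 − €95.73 = €46.56.
Since BE = FC / CM, FC = 17,870 × €46.56 = €832,027.20.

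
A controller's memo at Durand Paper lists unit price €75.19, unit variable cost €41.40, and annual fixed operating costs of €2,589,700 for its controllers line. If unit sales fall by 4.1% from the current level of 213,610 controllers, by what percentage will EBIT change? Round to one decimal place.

-6.4%

Total contribution margin = 213,610 × €33.79 = €7,217,881.90.
Operating income = contribution − fixed costs = €7,217,881.90 − €2,589,700 = €4,628,181.90.
So DOL = total CM / EBIT = €7,217,881.90 / €4,628,181.90 = 1.5596.
%ΔEBIT = DOL × %ΔSales = 1.5596 × -4.1% = -6.4%.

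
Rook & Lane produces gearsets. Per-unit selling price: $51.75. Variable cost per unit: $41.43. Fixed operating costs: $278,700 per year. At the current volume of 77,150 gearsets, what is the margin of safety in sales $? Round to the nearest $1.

$2,594,962

Contribution margin per unit = $51.75 − $41.43 = $10.32. Break-even units = $278,700 ÷ $10.32 = 27,005.81; break-even revenue = 27,005.81 × $51.75 = $1,397,550.87.
Actual sales revenue = 77,150 × $51.75 = $3,992,512.50.
Margin of safety = $3,992,512.50 − $1,397,550.87 = $2,594,962.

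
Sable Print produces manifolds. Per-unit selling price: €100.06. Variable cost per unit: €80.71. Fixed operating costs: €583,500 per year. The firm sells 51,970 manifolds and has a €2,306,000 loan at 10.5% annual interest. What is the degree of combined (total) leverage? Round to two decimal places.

Total contribution margin = 51,970 × €19.35 = €1,005,619.50.
Subtracting fixed costs: EBIT = €1,005,619.50 − €583,500 = €422,119.50. Interest = €242,130.00, so EBIT − I = €179,989.50.
Degree of total leverage = total CM / (EBIT − interest) = €1,005,619.50 / €179,989.50 = 5.5871.

5.59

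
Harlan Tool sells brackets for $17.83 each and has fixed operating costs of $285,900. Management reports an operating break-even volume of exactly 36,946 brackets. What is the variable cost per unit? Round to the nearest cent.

$10.09

Contribution per unit must be FC / Q = $285,900 / 36,946 = $7.7383.
Hence VC = price − CM = $17.83 − $7.7383 = $10.09.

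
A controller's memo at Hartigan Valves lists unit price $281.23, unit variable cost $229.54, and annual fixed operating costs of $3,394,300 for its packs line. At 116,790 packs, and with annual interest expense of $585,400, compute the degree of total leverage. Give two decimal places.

Total contribution margin = 116,790 × $51.69 = $6,036,875.10.
EBIT = $6,036,875.10 − $3,394,300 = $2,642,575.10. Interest = $585,400.00.
DOL = $6,036,875.10 ÷ $2,642,575.10 = 2.2845; DFL = $2,642,575.10 ÷ $2,057,175.10 = 1.2846.
DCL = DOL × DFL = 2.2845 × 1.2846 = 2.9347.

2.93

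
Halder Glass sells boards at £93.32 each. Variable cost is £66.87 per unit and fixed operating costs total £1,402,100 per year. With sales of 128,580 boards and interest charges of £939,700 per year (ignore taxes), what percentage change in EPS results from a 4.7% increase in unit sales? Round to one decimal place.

Total contribution margin = 128,580 × £26.45 = £3,400,941.00.
EBIT = £3,400,941.00 − £1,402,100 = £1,998,841.00.
After interest of £939,700.00, pre-tax earnings = £1,059,141.00.
Degree of combined leverage = contribution ÷ (EBIT − I) = £3,400,941.00 ÷ £1,059,141.00 = 3.2110.
%ΔEPS = DCL × %ΔSales = 3.2110 × +4.7% = +15.1%.

+15.1%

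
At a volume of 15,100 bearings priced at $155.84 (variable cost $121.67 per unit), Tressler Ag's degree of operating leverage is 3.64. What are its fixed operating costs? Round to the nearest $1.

Contribution at this volume is 15,100 × $34.17 = $515,967.00.
Since DOL = CM ÷ EBIT, EBIT = $515,967.00 ÷ 3.64 = $141,749.18.
And FC = contribution − EBIT = $515,967.00 − $141,749.18 = $374,218.

$374,218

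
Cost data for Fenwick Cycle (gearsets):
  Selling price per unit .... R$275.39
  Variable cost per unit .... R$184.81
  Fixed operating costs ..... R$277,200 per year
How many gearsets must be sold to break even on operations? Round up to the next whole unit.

Unit CM = price − variable cost = R$275.39 − R$184.81 = R$90.58.
Units to break even: R$277,200 ÷ R$90.58 = 3,060.28, rounded up to 3,061.

3,061 gearsets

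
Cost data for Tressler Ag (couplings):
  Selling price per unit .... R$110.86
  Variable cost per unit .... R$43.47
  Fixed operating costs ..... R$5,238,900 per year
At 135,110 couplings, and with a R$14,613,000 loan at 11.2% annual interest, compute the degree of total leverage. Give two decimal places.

At 135,110 units, contribution = 135,110 × R$67.39 = R$9,105,062.90.
Operating income = contribution − fixed costs = R$9,105,062.90 − R$5,238,900 = R$3,866,162.90. Interest = R$1,636,656.00.
DOL = R$9,105,062.90 ÷ R$3,866,162.90 = 2.3551; DFL = R$3,866,162.90 ÷ R$2,229,506.90 = 1.7341.
Combined leverage = 2.3551 × 1.7341 = 4.0840.

4.08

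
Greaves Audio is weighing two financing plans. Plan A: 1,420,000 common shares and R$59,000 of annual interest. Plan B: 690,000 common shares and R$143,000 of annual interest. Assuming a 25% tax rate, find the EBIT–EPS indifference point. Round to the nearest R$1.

R$222,397

Set EPS_A = EPS_B: (EBIT − R$59,000)(1 − 0.25) ÷ 1,420,000 = (EBIT − R$143,000)(1 − 0.25) ÷ 690,000.
Cancelling (1 − t) and cross-multiplying: 690,000·(EBIT − 59,000) = 1,420,000·(EBIT − 143,000).
EBIT × (1,420,000 − 690,000) = 143,000 × 1,420,000 − 59,000 × 690,000 = 162,350,000,000, so EBIT = 162,350,000,000 ÷ 730,000 = 222,397.26.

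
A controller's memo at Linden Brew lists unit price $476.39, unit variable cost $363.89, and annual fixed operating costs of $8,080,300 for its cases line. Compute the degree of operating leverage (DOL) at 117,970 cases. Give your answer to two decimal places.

2.56

At 117,970 units, contribution = 117,970 × $112.50 = $13,271,625.00.
Operating income = contribution − fixed costs = $13,271,625.00 − $8,080,300 = $5,191,325.00.
So DOL = total CM / EBIT = $13,271,625.00 / $5,191,325.00 = 2.5565.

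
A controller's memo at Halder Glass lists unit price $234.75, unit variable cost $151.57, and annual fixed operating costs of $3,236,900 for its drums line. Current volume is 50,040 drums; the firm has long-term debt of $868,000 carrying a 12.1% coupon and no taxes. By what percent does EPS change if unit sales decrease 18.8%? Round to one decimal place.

Contribution at this volume is 50,040 × $83.18 = $4,162,327.20.
Subtracting fixed costs: EBIT = $4,162,327.20 − $3,236,900 = $925,427.20.
Interest = $105,028.00, so EBIT − I = $820,399.20.
Degree of combined leverage = contribution ÷ (EBIT − I) = $4,162,327.20 ÷ $820,399.20 = 5.0735.
EPS therefore changes by 5.0735 × (-18.8%) = -95.4%.

-95.4%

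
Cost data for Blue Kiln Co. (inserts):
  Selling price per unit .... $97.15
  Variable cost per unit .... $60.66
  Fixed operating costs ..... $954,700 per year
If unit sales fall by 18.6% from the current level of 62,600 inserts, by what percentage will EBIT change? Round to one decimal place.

At 62,600 units, contribution = 62,600 × $36.49 = $2,284,274.00.
Operating income = contribution − fixed costs = $2,284,274.00 − $954,700 = $1,329,574.00.
Degree of operating leverage = $2,284,274.00 / $1,329,574.00 = 1.7180.
So EBIT moves 1.7180 × (-18.6%) = -32.0%.

-32.0%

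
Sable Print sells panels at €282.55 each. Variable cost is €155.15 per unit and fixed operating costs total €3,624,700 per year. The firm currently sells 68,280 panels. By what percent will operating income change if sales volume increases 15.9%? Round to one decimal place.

+27.3%

At 68,280 units, contribution = 68,280 × €127.40 = €8,698,872.00.
Operating income = contribution − fixed costs = €8,698,872.00 − €3,624,700 = €5,074,172.00.
DOL = contribution ÷ EBIT = €8,698,872.00 ÷ €5,074,172.00 = 1.7143.
%ΔEBIT = DOL × %ΔSales = 1.7143 × +15.9% = +27.3%.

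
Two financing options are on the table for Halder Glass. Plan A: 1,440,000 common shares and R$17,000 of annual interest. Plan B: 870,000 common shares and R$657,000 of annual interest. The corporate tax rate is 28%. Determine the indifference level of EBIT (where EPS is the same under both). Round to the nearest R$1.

At indifference, (EBIT − 17,000)(1 − t)/1,440,000 = (EBIT − 657,000)(1 − t)/870,000.
The (1 − t) factor cancels: (EBIT − 17,000) × 870,000 = (EBIT − 657,000) × 1,440,000.
EBIT × (1,440,000 − 870,000) = 657,000 × 1,440,000 − 17,000 × 870,000 = 931,290,000,000, so EBIT = 931,290,000,000 ÷ 570,000 = 1,633,842.11.

R$1,633,842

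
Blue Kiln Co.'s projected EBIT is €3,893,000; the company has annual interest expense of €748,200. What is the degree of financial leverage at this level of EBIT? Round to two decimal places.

Annual interest charges come to €748,200.00.
Degree of financial leverage = EBIT / (EBIT − interest) = €3,893,000 / €3,144,800.00 = 1.2379.

1.24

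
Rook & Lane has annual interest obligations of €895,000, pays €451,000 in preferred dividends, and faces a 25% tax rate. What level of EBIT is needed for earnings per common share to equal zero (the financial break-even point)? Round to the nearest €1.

€1,496,333

Grossing the preferred dividend up to pre-tax terms: €451,000 / (1 − 0.25) = €601,333.33.
EPS = 0 when EBIT covers interest plus the pre-tax preferred burden: €895,000 + €601,333.33 = €1,496,333.33.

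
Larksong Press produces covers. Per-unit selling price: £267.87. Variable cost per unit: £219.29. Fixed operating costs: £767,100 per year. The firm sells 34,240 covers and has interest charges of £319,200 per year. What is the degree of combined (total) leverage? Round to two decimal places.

Contribution at this volume is 34,240 × £48.58 = £1,663,379.20.
Subtracting fixed costs: EBIT = £1,663,379.20 − £767,100 = £896,279.20. Interest = £319,200.00.
DOL = £1,663,379.20 ÷ £896,279.20 = 1.8559; DFL = £896,279.20 ÷ £577,079.20 = 1.5531.
Combined leverage = 1.8559 × 1.5531 = 2.8824.

2.88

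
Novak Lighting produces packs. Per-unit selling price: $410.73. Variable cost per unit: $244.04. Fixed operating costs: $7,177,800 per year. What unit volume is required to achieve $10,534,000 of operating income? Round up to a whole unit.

Each unit contributes $410.73 − $244.04 = $166.69.
Required volume = (fixed costs + target profit) ÷ CM = ($7,177,800 + $10,534,000) ÷ $166.69 = 106,255.92, so 106,256 packs.

106,256 packs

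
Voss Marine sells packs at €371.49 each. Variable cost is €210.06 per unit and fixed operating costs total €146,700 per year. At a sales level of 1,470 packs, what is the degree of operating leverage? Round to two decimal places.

2.62

At 1,470 units, contribution = 1,470 × €161.43 = €237,302.10.
Subtracting fixed costs: EBIT = €237,302.10 − €146,700 = €90,602.10.
DOL = contribution ÷ EBIT = €237,302.10 ÷ €90,602.10 = 2.6192.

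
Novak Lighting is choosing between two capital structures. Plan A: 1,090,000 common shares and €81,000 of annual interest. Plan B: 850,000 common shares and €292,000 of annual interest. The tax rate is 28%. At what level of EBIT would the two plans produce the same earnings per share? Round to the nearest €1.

At indifference, (EBIT − 81,000)(1 − t)/1,090,000 = (EBIT − 292,000)(1 − t)/850,000.
The (1 − t) factor cancels: (EBIT − 81,000) × 850,000 = (EBIT − 292,000) × 1,090,000.
EBIT × (1,090,000 − 850,000) = 292,000 × 1,090,000 − 81,000 × 850,000 = 249,430,000,000, so EBIT = 249,430,000,000 ÷ 240,000 = 1,039,291.67.

€1,039,292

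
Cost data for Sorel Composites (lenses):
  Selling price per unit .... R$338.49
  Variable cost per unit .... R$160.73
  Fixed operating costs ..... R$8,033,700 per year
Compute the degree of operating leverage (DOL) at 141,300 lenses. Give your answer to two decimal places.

1.47

Contribution at this volume is 141,300 × R$177.76 = R$25,117,488.00.
EBIT = R$25,117,488.00 − R$8,033,700 = R$17,083,788.00.
DOL = contribution ÷ EBIT = R$25,117,488.00 ÷ R$17,083,788.00 = 1.4703.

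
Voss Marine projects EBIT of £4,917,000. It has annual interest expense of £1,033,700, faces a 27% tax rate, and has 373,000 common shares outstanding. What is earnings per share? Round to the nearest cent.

Pre-tax income = £4,917,000 − £1,033,700.00 = £3,883,300.00.
Net income = £3,883,300.00 × (1 − 0.27) = £2,834,809.00.
Per share: £2,834,809.00 / 373,000 shares = £7.60.

£7.60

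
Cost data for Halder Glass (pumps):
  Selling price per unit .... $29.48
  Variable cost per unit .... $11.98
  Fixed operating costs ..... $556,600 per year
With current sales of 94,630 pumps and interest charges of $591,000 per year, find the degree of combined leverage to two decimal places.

Total contribution margin = 94,630 × $17.50 = $1,656,025.00.
Operating income = contribution − fixed costs = $1,656,025.00 − $556,600 = $1,099,425.00. Interest = $591,000.00, so EBIT − I = $508,425.00.
Degree of total leverage = total CM / (EBIT − interest) = $1,656,025.00 / $508,425.00 = 3.2572.

3.26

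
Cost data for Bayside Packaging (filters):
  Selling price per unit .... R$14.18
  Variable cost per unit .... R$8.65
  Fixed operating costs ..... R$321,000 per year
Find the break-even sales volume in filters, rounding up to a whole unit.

58,048 filters

Contribution margin per unit = R$14.18 − R$8.65 = R$5.53.
Units to break even: R$321,000 ÷ R$5.53 = 58,047.02, rounded up to 58,048.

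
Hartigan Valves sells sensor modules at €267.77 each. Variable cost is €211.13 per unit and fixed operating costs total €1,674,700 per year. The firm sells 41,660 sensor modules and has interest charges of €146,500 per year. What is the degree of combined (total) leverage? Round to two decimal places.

Total contribution margin = 41,660 × €56.64 = €2,359,622.40.
EBIT = €2,359,622.40 − €1,674,700 = €684,922.40. Interest = €146,500.00, so EBIT − I = €538,422.40.
DCL = contribution ÷ (EBIT − I) = €2,359,622.40 ÷ €538,422.40 = 4.3825.

4.38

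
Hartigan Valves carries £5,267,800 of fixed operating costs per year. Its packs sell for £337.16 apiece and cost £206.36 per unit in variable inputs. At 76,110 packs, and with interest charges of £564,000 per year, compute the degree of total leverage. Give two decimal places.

Contribution at this volume is 76,110 × £130.80 = £9,955,188.00.
Subtracting fixed costs: EBIT = £9,955,188.00 − £5,267,800 = £4,687,388.00. Interest = £564,000.00.
DOL = £9,955,188.00 ÷ £4,687,388.00 = 2.1238; DFL = £4,687,388.00 ÷ £4,123,388.00 = 1.1368.
DCL = DOL × DFL = 2.1238 × 1.1368 = 2.4143.

2.41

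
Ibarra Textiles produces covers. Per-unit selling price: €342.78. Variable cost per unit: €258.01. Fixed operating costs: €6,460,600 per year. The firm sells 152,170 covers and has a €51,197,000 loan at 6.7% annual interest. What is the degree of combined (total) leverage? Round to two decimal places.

Total contribution margin = 152,170 × €84.77 = €12,899,450.90.
Subtracting fixed costs: EBIT = €12,899,450.90 − €6,460,600 = €6,438,850.90. Interest = €3,430,199.00, so EBIT − I = €3,008,651.90.
Degree of total leverage = total CM / (EBIT − interest) = €12,899,450.90 / €3,008,651.90 = 4.2875.

4.29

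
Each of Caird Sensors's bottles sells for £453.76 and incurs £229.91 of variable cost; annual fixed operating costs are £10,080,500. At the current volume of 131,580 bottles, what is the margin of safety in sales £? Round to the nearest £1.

£39,271,845

Contribution margin per unit = £453.76 − £229.91 = £223.85. Break-even units = £10,080,500 ÷ £223.85 = 45,032.39; break-even revenue = 45,032.39 × £453.76 = £20,433,896.27.
Current sales = 131,580 × £453.76 = £59,705,740.80.
Margin of safety = £59,705,740.80 − £20,433,896.27 = £39,271,845.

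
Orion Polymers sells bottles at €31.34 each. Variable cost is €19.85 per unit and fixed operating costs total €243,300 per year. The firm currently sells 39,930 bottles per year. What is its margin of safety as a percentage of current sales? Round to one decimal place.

47.0%

Each unit contributes €31.34 − €19.85 = €11.49. Break-even units = €243,300 ÷ €11.49 = 21,174.93; break-even revenue = 21,174.93 × €31.34 = €663,622.45.
Actual sales revenue = 39,930 × €31.34 = €1,251,406.20.
Margin of safety = (€1,251,406.20 − €663,622.45) ÷ €1,251,406.20 = 47.0%.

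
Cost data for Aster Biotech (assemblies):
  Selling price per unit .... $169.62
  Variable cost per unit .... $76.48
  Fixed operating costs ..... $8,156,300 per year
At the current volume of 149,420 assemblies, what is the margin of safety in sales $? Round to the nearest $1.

Unit CM = price − variable cost = $169.62 − $76.48 = $93.14. Break-even units = $8,156,300 ÷ $93.14 = 87,570.32; break-even revenue = 87,570.32 × $169.62 = $14,853,678.40.
Current sales = 149,420 × $169.62 = $25,344,620.40.
Margin of safety = $25,344,620.40 − $14,853,678.40 = $10,490,942.

$10,490,942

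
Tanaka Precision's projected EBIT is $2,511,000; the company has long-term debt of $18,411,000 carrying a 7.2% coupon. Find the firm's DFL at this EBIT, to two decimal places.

2.12

Interest = $1,325,592.00.
DFL = EBIT ÷ (EBIT − I) = $2,511,000 ÷ ($2,511,000 − $1,325,592.00) = $2,511,000 ÷ $1,185,408.00 = 2.1183.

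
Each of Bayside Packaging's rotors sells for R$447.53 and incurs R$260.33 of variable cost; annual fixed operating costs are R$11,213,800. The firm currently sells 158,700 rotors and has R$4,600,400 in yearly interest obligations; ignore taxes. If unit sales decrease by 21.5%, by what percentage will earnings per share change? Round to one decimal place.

-46.0%

Total contribution margin = 158,700 × R$187.20 = R$29,708,640.00.
Subtracting fixed costs: EBIT = R$29,708,640.00 − R$11,213,800 = R$18,494,840.00.
After interest of R$4,600,400.00, pre-tax earnings = R$13,894,440.00.
Degree of combined leverage = contribution ÷ (EBIT − I) = R$29,708,640.00 ÷ R$13,894,440.00 = 2.1382.
%ΔEPS = DCL × %ΔSales = 2.1382 × -21.5% = -46.0%.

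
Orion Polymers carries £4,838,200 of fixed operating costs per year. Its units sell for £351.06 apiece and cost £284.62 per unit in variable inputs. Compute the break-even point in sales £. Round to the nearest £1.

Contribution margin per unit = £351.06 − £284.62 = £66.44, a CM ratio of £66.44 ÷ £351.06 = 0.1893.
Break-even sales = FC ÷ CM ratio = £4,838,200 × £351.06 / £66.44 = £25,564,396.

£25,564,396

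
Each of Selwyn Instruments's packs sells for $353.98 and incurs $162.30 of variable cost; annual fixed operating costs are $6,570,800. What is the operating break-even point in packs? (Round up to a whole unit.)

Unit CM = price − variable cost = $353.98 − $162.30 = $191.68.
Break-even volume = fixed costs ÷ CM per unit = $6,570,800 ÷ $191.68 = 34,280.05, so 34,281 packs.

34,281 packs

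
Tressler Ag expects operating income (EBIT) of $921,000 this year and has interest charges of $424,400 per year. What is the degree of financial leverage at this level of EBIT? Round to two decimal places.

Interest = $424,400.00.
Degree of financial leverage = EBIT / (EBIT − interest) = $921,000 / $496,600.00 = 1.8546.

1.85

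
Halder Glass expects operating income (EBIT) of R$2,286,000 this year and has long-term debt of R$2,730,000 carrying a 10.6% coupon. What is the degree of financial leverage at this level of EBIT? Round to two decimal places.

1.14

Interest = R$289,380.00.
DFL = EBIT ÷ (EBIT − I) = R$2,286,000 ÷ (R$2,286,000 − R$289,380.00) = R$2,286,000 ÷ R$1,996,620.00 = 1.1449.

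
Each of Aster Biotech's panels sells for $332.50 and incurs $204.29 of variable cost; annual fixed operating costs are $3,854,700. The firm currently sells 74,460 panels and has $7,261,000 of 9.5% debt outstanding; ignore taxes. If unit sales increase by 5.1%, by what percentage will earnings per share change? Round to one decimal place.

+9.7%

Contribution at this volume is 74,460 × $128.21 = $9,546,516.60.
Subtracting fixed costs: EBIT = $9,546,516.60 − $3,854,700 = $5,691,816.60.
Interest = $689,795.00, so EBIT − I = $5,002,021.60.
DCL = total CM / (EBIT − I) = $9,546,516.60 / $5,002,021.60 = 1.9085.
EPS therefore changes by 1.9085 × (+5.1%) = +9.7%.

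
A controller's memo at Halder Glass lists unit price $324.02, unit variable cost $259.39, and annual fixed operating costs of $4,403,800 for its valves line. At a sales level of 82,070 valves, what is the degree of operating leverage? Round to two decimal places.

Contribution at this volume is 82,070 × $64.63 = $5,304,184.10.
EBIT = $5,304,184.10 − $4,403,800 = $900,384.10.
DOL = contribution ÷ EBIT = $5,304,184.10 ÷ $900,384.10 = 5.8910.

5.89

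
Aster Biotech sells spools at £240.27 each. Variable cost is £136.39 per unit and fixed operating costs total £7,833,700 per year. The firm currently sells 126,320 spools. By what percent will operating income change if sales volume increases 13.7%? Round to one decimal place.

+34.0%

Total contribution margin = 126,320 × £103.88 = £13,122,121.60.
Subtracting fixed costs: EBIT = £13,122,121.60 − £7,833,700 = £5,288,421.60.
DOL = contribution ÷ EBIT = £13,122,121.60 ÷ £5,288,421.60 = 2.4813.
Operating income changes by 2.4813 × +13.7% = +34.0%.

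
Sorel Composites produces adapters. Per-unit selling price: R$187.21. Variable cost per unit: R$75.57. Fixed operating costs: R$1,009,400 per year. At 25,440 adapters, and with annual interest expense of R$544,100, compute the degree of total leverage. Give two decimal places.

At 25,440 units, contribution = 25,440 × R$111.64 = R$2,840,121.60.
Operating income = contribution − fixed costs = R$2,840,121.60 − R$1,009,400 = R$1,830,721.60. Interest = R$544,100.00.
DOL = R$2,840,121.60 ÷ R$1,830,721.60 = 1.5514; DFL = R$1,830,721.60 ÷ R$1,286,621.60 = 1.4229.
Combined leverage = 1.5514 × 1.4229 = 2.2075.

2.21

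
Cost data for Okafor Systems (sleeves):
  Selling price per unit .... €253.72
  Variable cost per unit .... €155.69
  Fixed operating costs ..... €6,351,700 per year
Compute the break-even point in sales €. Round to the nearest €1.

Contribution margin per unit = €253.72 − €155.69 = €98.03, a CM ratio of €98.03 ÷ €253.72 = 0.3864.
Break-even sales = FC ÷ CM ratio = €6,351,700 × €253.72 / €98.03 = €16,439,389.

€16,439,389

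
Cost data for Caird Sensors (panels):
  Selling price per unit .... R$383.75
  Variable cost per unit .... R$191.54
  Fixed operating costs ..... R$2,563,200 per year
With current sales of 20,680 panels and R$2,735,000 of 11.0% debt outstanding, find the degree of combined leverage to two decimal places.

Contribution at this volume is 20,680 × R$192.21 = R$3,974,902.80.
EBIT = R$3,974,902.80 − R$2,563,200 = R$1,411,702.80. Interest = R$300,850.00, so EBIT − I = R$1,110,852.80.
Degree of total leverage = total CM / (EBIT − interest) = R$3,974,902.80 / R$1,110,852.80 = 3.5782.

3.58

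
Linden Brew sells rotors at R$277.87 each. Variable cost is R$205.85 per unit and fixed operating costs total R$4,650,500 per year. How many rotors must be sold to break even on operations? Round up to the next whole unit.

Unit CM = price − variable cost = R$277.87 − R$205.85 = R$72.02.
Break-even volume = fixed costs ÷ CM per unit = R$4,650,500 ÷ R$72.02 = 64,572.34, so 64,573 rotors.

64,573 rotors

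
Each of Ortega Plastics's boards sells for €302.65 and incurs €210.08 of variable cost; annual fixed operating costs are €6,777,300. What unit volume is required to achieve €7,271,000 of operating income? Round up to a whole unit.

Each unit contributes €302.65 − €210.08 = €92.57.
Need Q such that Q × €92.57 − €6,777,300 = €7,271,000, i.e. Q = €14,048,300 / €92.57 = 151,758.67 → 151,759.

151,759 boards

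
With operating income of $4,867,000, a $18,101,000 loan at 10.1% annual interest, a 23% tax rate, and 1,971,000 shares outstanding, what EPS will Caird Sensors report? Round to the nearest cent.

$1.19

Interest = $1,828,201.00, so EBT = $4,867,000 − $1,828,201.00 = $3,038,799.00.
Net income = $3,038,799.00 × (1 − 0.23) = $2,339,875.23.
EPS = $2,339,875.23 ÷ 1,971,000 = $1.19.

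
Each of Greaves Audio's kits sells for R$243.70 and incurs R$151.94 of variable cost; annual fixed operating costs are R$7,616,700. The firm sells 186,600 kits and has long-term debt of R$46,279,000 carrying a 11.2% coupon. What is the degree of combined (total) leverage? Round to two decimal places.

3.96

Contribution at this volume is 186,600 × R$91.76 = R$17,122,416.00.
EBIT = R$17,122,416.00 − R$7,616,700 = R$9,505,716.00. Interest = R$5,183,248.00.
DOL = R$17,122,416.00 ÷ R$9,505,716.00 = 1.8013; DFL = R$9,505,716.00 ÷ R$4,322,468.00 = 2.1991.
DCL = DOL × DFL = 1.8013 × 2.1991 = 3.9612.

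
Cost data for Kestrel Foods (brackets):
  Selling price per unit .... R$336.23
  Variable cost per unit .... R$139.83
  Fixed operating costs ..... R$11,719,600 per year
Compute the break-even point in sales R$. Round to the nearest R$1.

R$20,063,549

Contribution margin per unit = R$336.23 − R$139.83 = R$196.40, a CM ratio of R$196.40 ÷ R$336.23 = 0.5841.
Break-even sales = FC ÷ CM ratio = R$11,719,600 × R$336.23 / R$196.40 = R$20,063,549.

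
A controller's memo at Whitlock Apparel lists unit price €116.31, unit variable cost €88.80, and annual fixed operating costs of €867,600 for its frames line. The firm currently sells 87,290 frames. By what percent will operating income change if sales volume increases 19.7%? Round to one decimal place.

At 87,290 units, contribution = 87,290 × €27.51 = €2,401,347.90.
Operating income = contribution − fixed costs = €2,401,347.90 − €867,600 = €1,533,747.90.
Degree of operating leverage = €2,401,347.90 / €1,533,747.90 = 1.5657.
%ΔEBIT = DOL × %ΔSales = 1.5657 × +19.7% = +30.8%.

+30.8%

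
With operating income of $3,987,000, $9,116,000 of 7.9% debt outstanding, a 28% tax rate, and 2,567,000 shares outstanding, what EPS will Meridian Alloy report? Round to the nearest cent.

Interest = $720,164.00, so EBT = $3,987,000 − $720,164.00 = $3,266,836.00.
After tax at 28%: net income = $3,266,836.00 × 0.72 = $2,352,121.92.
Per share: $2,352,121.92 / 2,567,000 shares = $0.92.

$0.92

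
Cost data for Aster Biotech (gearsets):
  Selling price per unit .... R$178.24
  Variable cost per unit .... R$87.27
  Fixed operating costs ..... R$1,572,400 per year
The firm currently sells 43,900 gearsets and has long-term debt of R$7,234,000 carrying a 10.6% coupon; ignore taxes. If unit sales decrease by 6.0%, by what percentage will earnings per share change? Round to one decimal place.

Contribution at this volume is 43,900 × R$90.97 = R$3,993,583.00.
Operating income = contribution − fixed costs = R$3,993,583.00 − R$1,572,400 = R$2,421,183.00.
After interest of R$766,804.00, pre-tax earnings = R$1,654,379.00.
Degree of combined leverage = contribution ÷ (EBIT − I) = R$3,993,583.00 ÷ R$1,654,379.00 = 2.4139.
%ΔEPS = DCL × %ΔSales = 2.4139 × -6.0% = -14.5%.

-14.5%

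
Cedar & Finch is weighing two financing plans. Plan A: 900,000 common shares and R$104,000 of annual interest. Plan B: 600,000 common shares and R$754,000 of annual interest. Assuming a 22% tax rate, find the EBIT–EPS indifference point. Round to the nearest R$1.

Set EPS_A = EPS_B: (EBIT − R$104,000)(1 − 0.22) ÷ 900,000 = (EBIT − R$754,000)(1 − 0.22) ÷ 600,000.
The (1 − t) factor cancels: (EBIT − 104,000) × 600,000 = (EBIT − 754,000) × 900,000.
Solving, EBIT = (754,000·900,000 − 104,000·600,000) / (900,000 − 600,000) = 616,200,000,000 / 300,000 = 2,054,000.00.

R$2,054,000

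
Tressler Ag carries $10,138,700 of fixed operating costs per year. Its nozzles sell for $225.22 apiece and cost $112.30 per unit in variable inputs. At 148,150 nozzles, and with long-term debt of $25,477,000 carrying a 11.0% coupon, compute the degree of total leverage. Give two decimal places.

Total contribution margin = 148,150 × $112.92 = $16,729,098.00.
EBIT = $16,729,098.00 − $10,138,700 = $6,590,398.00. Interest = $2,802,470.00.
DOL = $16,729,098.00 ÷ $6,590,398.00 = 2.5384; DFL = $6,590,398.00 ÷ $3,787,928.00 = 1.7398.
Combined leverage = 2.5384 × 1.7398 = 4.4163.

4.42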